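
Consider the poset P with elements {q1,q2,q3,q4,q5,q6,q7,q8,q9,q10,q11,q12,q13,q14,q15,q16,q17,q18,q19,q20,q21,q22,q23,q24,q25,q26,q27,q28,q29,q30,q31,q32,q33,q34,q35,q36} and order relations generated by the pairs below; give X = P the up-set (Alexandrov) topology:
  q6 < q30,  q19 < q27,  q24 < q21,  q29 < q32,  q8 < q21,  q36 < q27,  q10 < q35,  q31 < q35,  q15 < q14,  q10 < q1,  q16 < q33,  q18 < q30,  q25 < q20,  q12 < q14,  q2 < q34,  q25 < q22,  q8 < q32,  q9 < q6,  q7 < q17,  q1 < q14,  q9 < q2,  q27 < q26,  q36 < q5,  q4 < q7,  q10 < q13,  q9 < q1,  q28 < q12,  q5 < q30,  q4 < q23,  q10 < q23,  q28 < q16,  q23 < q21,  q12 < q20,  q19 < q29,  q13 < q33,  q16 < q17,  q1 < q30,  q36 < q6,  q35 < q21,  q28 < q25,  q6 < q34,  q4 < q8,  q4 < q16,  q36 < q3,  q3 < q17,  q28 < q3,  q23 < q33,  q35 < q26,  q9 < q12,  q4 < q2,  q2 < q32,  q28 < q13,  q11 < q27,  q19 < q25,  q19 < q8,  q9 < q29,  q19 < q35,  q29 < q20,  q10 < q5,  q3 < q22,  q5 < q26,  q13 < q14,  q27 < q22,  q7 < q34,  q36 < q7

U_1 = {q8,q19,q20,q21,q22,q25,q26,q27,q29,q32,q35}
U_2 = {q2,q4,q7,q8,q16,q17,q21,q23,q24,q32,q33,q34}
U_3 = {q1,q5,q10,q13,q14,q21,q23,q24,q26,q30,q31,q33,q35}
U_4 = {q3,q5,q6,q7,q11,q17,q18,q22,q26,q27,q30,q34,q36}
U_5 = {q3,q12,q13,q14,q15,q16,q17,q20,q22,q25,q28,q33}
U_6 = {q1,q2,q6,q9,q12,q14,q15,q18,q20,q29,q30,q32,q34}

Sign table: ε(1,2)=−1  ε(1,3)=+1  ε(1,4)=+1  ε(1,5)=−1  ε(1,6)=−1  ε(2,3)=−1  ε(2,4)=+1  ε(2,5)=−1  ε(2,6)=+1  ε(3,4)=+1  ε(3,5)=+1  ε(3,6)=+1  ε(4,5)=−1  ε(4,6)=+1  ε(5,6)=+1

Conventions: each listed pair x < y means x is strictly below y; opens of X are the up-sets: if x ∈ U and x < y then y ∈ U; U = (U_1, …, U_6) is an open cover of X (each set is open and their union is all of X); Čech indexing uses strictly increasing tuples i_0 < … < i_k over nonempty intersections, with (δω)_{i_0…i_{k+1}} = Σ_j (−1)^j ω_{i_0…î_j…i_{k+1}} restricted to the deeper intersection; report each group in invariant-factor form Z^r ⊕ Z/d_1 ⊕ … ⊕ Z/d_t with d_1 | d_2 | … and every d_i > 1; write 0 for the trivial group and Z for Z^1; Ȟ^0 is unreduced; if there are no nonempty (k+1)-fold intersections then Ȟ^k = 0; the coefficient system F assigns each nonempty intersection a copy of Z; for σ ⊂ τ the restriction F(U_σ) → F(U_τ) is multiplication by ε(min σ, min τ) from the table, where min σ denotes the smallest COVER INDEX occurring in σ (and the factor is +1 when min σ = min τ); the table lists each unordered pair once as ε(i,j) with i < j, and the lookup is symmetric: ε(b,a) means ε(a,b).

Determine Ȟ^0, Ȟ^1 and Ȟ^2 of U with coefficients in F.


nonempty overlaps:
  U12={q8,q21,q32} U13={q21,q26,q35} U14={q22,q26,q27} U15={q20,q22,q25} U16={q20,q29,q32} U23={q21,q23,q24,q33} U24={q7,q17,q34} U25={q16,q17,q33} U26={q2,q32,q34} U34={q5,q26,q30} U35={q13,q14,q33} U36={q1,q14,q30} U45={q3,q17,q22} U46={q6,q18,q30,q34} U56={q12,q14,q15,q20}
  U123={q21} U126={q32} U134={q26} U145={q22} U156={q20} U235={q33} U245={q17} U246={q34} U346={q30} U356={q14}
C dims 6,15,10; δ0: rk 6, SNF 1^5·2; δ1: rk 9, SNF 1^9
degree 0: 6−6−0 = 0 → Ȟ^0 ≅ 0
degree 1: 15−9−6 = 0 plus torsion [2] → Ȟ^1 ≅ Z/2
degree 2: 10−0−9 = 1 → Ȟ^2 ≅ Z

Ȟ^0(U;F) ≅ 0, Ȟ^1(U;F) ≅ Z/2 and Ȟ^2(U;F) ≅ Z


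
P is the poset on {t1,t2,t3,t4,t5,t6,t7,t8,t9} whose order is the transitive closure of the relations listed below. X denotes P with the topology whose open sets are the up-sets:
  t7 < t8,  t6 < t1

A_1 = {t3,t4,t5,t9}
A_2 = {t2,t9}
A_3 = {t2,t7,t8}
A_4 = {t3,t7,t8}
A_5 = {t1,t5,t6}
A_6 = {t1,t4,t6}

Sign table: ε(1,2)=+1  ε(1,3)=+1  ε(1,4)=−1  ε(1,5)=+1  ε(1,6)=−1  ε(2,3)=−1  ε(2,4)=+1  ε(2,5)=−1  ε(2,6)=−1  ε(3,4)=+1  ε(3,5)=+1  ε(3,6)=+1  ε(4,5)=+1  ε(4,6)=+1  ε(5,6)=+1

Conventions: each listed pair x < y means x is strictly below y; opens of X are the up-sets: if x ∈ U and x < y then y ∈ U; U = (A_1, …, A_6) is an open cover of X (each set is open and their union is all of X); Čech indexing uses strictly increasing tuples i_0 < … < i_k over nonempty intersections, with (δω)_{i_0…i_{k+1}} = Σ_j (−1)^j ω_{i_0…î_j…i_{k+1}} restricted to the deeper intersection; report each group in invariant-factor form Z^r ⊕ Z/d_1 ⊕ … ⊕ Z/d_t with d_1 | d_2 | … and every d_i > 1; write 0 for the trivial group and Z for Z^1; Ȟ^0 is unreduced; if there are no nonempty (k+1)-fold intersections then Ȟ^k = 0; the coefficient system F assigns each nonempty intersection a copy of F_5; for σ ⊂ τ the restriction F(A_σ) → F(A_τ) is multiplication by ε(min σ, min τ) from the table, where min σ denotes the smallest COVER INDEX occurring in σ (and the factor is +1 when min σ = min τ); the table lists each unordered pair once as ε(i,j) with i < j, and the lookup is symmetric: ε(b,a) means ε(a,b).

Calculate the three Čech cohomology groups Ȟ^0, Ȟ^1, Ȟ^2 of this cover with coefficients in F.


nerve simplices:
  A12={t9} A14={t3} A15={t5} A16={t4} A23={t2} A34={t7,t8} A56={t1,t6}
C dims 6,7; δ0: rk_F5 6
degree 0: 6−6−0 = 0 → Ȟ^0 ≅ 0
degree 1: 7−0−6 = 1 → Ȟ^1 ≅ Z/5
degree 2: 0−0−0 = 0 → Ȟ^2 ≅ 0

Ȟ^0(U;F) ≅ 0, Ȟ^1(U;F) ≅ Z/5 and Ȟ^2(U;F) ≅ 0


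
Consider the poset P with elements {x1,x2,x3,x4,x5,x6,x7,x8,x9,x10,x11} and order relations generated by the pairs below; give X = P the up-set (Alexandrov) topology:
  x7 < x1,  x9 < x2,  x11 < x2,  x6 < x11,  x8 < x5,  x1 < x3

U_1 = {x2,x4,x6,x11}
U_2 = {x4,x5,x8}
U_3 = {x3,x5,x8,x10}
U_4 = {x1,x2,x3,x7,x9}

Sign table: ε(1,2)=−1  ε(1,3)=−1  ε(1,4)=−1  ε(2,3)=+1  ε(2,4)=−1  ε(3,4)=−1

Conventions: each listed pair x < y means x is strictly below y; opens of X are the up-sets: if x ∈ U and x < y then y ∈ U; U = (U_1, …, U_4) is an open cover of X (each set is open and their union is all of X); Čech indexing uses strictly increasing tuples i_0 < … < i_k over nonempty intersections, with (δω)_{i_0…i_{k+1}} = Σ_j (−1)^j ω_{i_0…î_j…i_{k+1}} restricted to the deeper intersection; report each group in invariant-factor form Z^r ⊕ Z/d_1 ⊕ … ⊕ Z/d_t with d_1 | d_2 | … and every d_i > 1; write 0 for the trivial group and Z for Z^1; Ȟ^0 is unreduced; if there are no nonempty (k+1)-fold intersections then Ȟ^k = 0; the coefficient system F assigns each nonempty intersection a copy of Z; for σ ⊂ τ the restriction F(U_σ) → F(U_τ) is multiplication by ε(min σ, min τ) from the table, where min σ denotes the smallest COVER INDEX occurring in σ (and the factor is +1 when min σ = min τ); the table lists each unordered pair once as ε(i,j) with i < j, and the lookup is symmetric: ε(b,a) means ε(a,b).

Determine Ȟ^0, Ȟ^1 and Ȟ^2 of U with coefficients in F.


Ȟ^0 ≅ 0,  Ȟ^1 ≅ Z/2,  Ȟ^2 ≅ 0

cover nerve:
  U12={x4} U14={x2} U23={x5,x8} U34={x3}
C dims 4,4; δ0: rk 4, SNF 1^3·2
Ȟ^0: (4−4)−0=0 ⇒ 0
Ȟ^1: (4−0)−4=0 plus torsion [2] ⇒ Z/2
Ȟ^2: (0−0)−0=0 ⇒ 0


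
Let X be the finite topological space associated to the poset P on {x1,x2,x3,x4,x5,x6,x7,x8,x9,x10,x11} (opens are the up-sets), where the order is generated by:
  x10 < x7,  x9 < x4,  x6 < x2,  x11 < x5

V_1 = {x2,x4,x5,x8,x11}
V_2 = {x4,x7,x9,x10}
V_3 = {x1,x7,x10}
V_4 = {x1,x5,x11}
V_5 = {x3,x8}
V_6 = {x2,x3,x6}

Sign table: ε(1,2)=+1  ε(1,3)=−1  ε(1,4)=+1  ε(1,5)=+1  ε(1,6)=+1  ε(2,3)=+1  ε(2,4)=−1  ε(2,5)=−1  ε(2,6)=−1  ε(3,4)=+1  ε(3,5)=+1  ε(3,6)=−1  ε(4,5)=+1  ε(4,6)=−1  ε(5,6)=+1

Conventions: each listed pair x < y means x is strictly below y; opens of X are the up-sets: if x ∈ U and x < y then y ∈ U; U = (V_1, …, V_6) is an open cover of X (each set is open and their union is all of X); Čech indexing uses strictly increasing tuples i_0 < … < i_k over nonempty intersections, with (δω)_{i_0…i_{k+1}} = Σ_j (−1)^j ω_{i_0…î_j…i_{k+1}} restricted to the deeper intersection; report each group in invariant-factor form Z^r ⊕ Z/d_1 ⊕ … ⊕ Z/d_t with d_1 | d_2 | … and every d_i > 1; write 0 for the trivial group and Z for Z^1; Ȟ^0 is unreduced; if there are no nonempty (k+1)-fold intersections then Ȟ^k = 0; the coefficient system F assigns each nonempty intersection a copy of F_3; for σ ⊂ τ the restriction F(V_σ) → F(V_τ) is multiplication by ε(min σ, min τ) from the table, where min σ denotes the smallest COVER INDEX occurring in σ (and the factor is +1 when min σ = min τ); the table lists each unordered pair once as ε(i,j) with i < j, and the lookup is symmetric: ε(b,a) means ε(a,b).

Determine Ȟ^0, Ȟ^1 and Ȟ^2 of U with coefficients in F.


nerve simplices:
  V12={x4} V14={x5,x11} V15={x8} V16={x2} V23={x7,x10} V34={x1} V56={x3}
C dims 6,7; δ0: rk_F3 5
degree 0: 6−5−0 = 1 → Ȟ^0 ≅ Z/3
degree 1: 7−0−5 = 2 → Ȟ^1 ≅ Z/3 ⊕ Z/3
degree 2: 0−0−0 = 0 → Ȟ^2 ≅ 0

Ȟ^0 = Z/3, Ȟ^1 = Z/3 ⊕ Z/3 and Ȟ^2 = 0


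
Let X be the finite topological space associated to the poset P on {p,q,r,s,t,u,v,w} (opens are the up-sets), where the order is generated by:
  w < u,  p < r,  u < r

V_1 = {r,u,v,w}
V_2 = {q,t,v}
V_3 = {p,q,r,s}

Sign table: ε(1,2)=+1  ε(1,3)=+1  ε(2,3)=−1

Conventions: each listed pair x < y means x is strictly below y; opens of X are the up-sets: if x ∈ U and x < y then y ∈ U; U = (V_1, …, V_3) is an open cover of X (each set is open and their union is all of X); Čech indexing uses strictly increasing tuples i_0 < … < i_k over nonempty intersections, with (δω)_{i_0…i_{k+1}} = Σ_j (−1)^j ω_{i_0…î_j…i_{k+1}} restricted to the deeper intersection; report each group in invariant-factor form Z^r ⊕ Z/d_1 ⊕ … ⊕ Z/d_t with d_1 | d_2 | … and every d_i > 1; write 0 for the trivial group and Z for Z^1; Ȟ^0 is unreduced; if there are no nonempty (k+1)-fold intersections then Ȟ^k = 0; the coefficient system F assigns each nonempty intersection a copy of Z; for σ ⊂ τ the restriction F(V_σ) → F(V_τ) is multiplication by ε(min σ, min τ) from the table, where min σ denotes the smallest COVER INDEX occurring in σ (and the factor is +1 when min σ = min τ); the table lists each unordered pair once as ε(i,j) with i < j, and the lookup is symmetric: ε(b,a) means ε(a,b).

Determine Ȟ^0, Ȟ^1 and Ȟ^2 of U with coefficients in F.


nerve simplices:
  V12={v} V13={r} V23={q}
C dims 3,3; δ0: rk 3, SNF 1^2·2
degree 0: 3−3−0 = 0 → Ȟ^0 ≅ 0
degree 1: 3−0−3 = 0 plus torsion [2] → Ȟ^1 ≅ Z/2
degree 2: 0−0−0 = 0 → Ȟ^2 ≅ 0

Ȟ^0 = 0, Ȟ^1 = Z/2, Ȟ^2 = 0


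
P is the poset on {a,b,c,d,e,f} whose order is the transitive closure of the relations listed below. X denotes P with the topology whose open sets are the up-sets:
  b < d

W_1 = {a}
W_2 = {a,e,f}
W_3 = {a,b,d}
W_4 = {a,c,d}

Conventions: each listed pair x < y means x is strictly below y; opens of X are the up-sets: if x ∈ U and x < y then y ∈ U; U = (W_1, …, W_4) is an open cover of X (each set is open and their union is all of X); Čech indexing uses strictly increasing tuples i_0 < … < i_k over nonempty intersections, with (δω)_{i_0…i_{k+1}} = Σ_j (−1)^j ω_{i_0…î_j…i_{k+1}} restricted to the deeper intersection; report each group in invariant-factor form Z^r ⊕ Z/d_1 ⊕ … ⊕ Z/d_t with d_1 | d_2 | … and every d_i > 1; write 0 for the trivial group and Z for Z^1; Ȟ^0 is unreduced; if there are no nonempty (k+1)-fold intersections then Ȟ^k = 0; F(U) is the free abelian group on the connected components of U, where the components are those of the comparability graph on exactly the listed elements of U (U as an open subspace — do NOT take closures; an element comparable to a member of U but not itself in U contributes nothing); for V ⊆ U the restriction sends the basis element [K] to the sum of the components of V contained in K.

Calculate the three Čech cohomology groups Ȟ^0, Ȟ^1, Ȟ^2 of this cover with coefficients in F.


Ȟ^0 ≅ Z^5, Ȟ^1 ≅ 0 and Ȟ^2 ≅ 0

nonempty intersections:
  W12={a} W13={a} W14={a} W23={a} W24={a} W34={a,d}
  W123={a} W124={a} W134={a} W234={a}
  W1234={a}
components per intersection:
  W1: {a}
  W2: {a} {e} {f}
  W3: {a} {b,d}
  W4: {a} {c} {d}
  W12: {a}
  W13: {a}
  W14: {a}
  W23: {a}
  W24: {a}
  W34: {a} {d}
  W123: {a}
  W124: {a}
  W134: {a}
  W234: {a}
  W1234: {a}
C dims 9,7,4,1; δ0: rk 4, SNF 1^4; δ1: rk 3, SNF 1^3; δ2: rk 1, SNF 1^1
Ȟ^0: (9−4)−0=5 ⇒ Z^5
Ȟ^1: (7−3)−4=0 ⇒ 0
Ȟ^2: (4−1)−3=0 ⇒ 0


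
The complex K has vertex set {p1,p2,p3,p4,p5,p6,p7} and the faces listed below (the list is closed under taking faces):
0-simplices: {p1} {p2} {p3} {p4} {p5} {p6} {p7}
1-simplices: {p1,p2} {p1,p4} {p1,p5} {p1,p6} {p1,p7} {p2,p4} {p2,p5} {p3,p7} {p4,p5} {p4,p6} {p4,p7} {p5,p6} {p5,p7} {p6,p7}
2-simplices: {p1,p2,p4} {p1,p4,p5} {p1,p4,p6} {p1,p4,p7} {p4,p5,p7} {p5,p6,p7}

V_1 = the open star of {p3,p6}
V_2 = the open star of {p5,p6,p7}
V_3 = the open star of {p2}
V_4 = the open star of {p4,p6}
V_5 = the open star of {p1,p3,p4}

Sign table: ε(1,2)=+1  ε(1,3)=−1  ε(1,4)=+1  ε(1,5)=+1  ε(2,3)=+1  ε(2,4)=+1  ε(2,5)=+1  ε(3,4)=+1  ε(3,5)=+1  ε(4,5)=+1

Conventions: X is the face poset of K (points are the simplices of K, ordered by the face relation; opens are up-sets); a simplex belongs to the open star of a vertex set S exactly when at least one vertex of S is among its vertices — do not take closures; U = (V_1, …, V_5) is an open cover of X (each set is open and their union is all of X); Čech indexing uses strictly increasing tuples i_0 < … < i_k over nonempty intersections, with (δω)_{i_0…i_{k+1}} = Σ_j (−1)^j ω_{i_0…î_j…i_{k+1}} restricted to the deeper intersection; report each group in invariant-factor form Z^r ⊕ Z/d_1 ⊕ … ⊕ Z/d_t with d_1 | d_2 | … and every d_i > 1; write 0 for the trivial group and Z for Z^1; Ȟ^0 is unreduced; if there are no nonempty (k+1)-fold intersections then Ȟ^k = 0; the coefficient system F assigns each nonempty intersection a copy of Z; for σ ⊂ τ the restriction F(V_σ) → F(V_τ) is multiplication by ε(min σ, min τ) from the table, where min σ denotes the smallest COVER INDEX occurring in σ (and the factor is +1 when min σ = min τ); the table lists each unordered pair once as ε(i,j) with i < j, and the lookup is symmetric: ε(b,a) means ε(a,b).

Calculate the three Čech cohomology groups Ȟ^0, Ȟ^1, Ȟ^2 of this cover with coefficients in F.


cover nerve:
  V1={{p3},{p6},{p1,p6},{p3,p7},{p4,p6},{p5,p6},{p6,p7},{p1,p4,p6},{p5,p6,p7}} V2={{p5},{p6},{p7},{p1,p5},{p1,p6},{p1,p7},{p2,p5},{p3,p7},{p4,p5},{p4,p6},{p4,p7},{p5,p6},{p5,p7},{p6,p7},{p1,p4,p5},{p1,p4,p6},{p1,p4,p7},{p4,p5,p7},{p5,p6,p7}} V3={{p2},{p1,p2},{p2,p4},{p2,p5},{p1,p2,p4}} V4={{p4},{p6},{p1,p4},{p1,p6},{p2,p4},{p4,p5},{p4,p6},{p4,p7},{p5,p6},{p6,p7},{p1,p2,p4},{p1,p4,p5},{p1,p4,p6},{p1,p4,p7},{p4,p5,p7},{p5,p6,p7}} V5={{p1},{p3},{p4},{p1,p2},{p1,p4},{p1,p5},{p1,p6},{p1,p7},{p2,p4},{p3,p7},{p4,p5},{p4,p6},{p4,p7},{p1,p2,p4},{p1,p4,p5},{p1,p4,p6},{p1,p4,p7},{p4,p5,p7}}
  V12={{p6},{p1,p6},{p3,p7},{p4,p6},{p5,p6},{p6,p7},{p1,p4,p6},{p5,p6,p7}} V14={{p6},{p1,p6},{p4,p6},{p5,p6},{p6,p7},{p1,p4,p6},{p5,p6,p7}} V15={{p3},{p1,p6},{p3,p7},{p4,p6},{p1,p4,p6}} V23={{p2,p5}} V24={{p6},{p1,p6},{p4,p5},{p4,p6},{p4,p7},{p5,p6},{p6,p7},{p1,p4,p5},{p1,p4,p6},{p1,p4,p7},{p4,p5,p7},{p5,p6,p7}} V25={{p1,p5},{p1,p6},{p1,p7},{p3,p7},{p4,p5},{p4,p6},{p4,p7},{p1,p4,p5},{p1,p4,p6},{p1,p4,p7},{p4,p5,p7}} V34={{p2,p4},{p1,p2,p4}} V35={{p1,p2},{p2,p4},{p1,p2,p4}} V45={{p4},{p1,p4},{p1,p6},{p2,p4},{p4,p5},{p4,p6},{p4,p7},{p1,p2,p4},{p1,p4,p5},{p1,p4,p6},{p1,p4,p7},{p4,p5,p7}}
  V124={{p6},{p1,p6},{p4,p6},{p5,p6},{p6,p7},{p1,p4,p6},{p5,p6,p7}} V125={{p1,p6},{p3,p7},{p4,p6},{p1,p4,p6}} V145={{p1,p6},{p4,p6},{p1,p4,p6}} V245={{p1,p6},{p4,p5},{p4,p6},{p4,p7},{p1,p4,p5},{p1,p4,p6},{p1,p4,p7},{p4,p5,p7}} V345={{p2,p4},{p1,p2,p4}}
  V1245={{p1,p6},{p4,p6},{p1,p4,p6}}
C dims 5,9,5,1; δ0: rk 4, SNF 1^4; δ1: rk 4, SNF 1^4; δ2: rk 1, SNF 1^1
Ȟ^0: (5−4)−0=1 ⇒ Z
Ȟ^1: (9−4)−4=1 ⇒ Z
Ȟ^2: (5−1)−4=0 ⇒ 0

Ȟ^0(U;F) ≅ Z, Ȟ^1(U;F) ≅ Z and Ȟ^2(U;F) ≅ 0


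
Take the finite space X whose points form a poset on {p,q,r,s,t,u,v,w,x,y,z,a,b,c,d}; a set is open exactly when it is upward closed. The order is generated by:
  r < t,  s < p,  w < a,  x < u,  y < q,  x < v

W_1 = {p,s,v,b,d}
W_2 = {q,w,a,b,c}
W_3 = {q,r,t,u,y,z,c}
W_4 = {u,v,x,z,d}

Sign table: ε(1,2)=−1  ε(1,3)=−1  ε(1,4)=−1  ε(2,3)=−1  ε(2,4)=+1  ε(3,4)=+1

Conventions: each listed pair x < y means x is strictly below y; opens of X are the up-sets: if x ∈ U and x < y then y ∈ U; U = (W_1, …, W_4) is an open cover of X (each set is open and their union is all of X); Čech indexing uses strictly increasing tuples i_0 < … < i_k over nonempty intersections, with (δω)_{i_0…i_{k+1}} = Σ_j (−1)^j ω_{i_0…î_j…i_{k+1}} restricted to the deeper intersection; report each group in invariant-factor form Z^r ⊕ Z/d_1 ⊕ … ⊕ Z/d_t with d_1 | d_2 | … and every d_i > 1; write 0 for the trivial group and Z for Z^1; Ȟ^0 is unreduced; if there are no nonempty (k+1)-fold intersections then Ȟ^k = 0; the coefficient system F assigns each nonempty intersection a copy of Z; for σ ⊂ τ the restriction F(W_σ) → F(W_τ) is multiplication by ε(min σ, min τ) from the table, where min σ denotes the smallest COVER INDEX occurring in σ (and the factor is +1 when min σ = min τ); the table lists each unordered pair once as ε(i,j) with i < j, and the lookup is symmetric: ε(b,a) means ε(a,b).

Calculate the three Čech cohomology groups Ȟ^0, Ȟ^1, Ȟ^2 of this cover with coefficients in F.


cover nerve:
  W12={b} W14={v,d} W23={q,c} W34={u,z}
C dims 4,4; δ0: rk 4, SNF 1^3·2
Ȟ^0: (4−4)−0=0 ⇒ 0
Ȟ^1: (4−0)−4=0 plus torsion [2] ⇒ Z/2
Ȟ^2: (0−0)−0=0 ⇒ 0

Ȟ^0 ≅ 0; Ȟ^1 ≅ Z/2; Ȟ^2 ≅ 0


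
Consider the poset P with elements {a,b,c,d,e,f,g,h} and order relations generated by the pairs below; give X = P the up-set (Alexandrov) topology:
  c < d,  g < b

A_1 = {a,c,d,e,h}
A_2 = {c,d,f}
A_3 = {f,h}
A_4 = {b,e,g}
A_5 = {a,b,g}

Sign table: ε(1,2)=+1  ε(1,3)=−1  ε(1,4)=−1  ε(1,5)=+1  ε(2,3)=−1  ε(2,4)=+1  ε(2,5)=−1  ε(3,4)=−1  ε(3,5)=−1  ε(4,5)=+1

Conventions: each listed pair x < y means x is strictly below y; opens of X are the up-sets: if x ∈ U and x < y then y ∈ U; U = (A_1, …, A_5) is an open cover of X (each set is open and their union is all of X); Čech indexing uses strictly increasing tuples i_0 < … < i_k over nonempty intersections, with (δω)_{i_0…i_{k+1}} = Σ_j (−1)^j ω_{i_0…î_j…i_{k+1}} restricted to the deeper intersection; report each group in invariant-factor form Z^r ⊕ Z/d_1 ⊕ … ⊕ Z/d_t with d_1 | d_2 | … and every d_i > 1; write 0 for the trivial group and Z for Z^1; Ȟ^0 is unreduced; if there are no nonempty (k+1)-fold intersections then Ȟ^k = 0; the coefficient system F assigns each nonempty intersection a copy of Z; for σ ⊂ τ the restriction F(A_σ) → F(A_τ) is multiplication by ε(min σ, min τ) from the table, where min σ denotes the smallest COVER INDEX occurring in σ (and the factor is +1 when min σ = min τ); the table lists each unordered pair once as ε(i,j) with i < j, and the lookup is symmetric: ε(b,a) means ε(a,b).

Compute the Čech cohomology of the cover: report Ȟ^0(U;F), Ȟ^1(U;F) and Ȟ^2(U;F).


nerve simplices:
  A12={c,d} A13={h} A14={e} A15={a} A23={f} A45={b,g}
C dims 5,6; δ0: rk 5, SNF 1^4·2
degree 0: 5−5−0 = 0 → Ȟ^0 ≅ 0
degree 1: 6−0−5 = 1 plus torsion [2] → Ȟ^1 ≅ Z ⊕ Z/2
degree 2: 0−0−0 = 0 → Ȟ^2 ≅ 0

Ȟ^0(U;F) ≅ 0, Ȟ^1(U;F) ≅ Z ⊕ Z/2, Ȟ^2(U;F) ≅ 0


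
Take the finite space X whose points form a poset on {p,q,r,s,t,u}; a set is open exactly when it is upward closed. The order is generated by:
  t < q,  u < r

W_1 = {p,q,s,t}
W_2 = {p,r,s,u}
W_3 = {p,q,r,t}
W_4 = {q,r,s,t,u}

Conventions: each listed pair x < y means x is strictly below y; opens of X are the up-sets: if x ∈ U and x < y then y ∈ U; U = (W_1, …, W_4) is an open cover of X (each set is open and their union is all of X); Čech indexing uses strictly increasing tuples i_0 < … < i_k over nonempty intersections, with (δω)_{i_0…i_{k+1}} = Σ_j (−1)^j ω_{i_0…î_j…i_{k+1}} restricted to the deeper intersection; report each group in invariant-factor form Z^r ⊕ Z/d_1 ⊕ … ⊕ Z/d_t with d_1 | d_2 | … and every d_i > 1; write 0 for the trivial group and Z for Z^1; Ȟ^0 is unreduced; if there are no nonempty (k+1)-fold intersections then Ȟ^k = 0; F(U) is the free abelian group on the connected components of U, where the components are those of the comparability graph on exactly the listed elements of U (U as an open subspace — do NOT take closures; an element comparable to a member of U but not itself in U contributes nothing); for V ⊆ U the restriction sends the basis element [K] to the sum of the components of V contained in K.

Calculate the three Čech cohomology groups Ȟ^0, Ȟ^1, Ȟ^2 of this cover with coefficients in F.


Ȟ^0 ≅ Z^4,  Ȟ^1 ≅ 0,  Ȟ^2 ≅ 0

nonempty intersections:
  W12={p,s} W13={p,q,t} W14={q,s,t} W23={p,r} W24={r,s,u} W34={q,r,t}
  W123={p} W124={s} W134={q,t} W234={r}
components per intersection:
  W1: {p} {q,t} {s}
  W2: {p} {r,u} {s}
  W3: {p} {q,t} {r}
  W4: {q,t} {r,u} {s}
  W12: {p} {s}
  W13: {p} {q,t}
  W14: {q,t} {s}
  W23: {p} {r}
  W24: {r,u} {s}
  W34: {q,t} {r}
  W123: {p}
  W124: {s}
  W134: {q,t}
  W234: {r}
C dims 12,12,4; δ0: rk 8, SNF 1^8; δ1: rk 4, SNF 1^4
Ȟ^0: (12−8)−0=4 ⇒ Z^4
Ȟ^1: (12−4)−8=0 ⇒ 0
Ȟ^2: (4−0)−4=0 ⇒ 0


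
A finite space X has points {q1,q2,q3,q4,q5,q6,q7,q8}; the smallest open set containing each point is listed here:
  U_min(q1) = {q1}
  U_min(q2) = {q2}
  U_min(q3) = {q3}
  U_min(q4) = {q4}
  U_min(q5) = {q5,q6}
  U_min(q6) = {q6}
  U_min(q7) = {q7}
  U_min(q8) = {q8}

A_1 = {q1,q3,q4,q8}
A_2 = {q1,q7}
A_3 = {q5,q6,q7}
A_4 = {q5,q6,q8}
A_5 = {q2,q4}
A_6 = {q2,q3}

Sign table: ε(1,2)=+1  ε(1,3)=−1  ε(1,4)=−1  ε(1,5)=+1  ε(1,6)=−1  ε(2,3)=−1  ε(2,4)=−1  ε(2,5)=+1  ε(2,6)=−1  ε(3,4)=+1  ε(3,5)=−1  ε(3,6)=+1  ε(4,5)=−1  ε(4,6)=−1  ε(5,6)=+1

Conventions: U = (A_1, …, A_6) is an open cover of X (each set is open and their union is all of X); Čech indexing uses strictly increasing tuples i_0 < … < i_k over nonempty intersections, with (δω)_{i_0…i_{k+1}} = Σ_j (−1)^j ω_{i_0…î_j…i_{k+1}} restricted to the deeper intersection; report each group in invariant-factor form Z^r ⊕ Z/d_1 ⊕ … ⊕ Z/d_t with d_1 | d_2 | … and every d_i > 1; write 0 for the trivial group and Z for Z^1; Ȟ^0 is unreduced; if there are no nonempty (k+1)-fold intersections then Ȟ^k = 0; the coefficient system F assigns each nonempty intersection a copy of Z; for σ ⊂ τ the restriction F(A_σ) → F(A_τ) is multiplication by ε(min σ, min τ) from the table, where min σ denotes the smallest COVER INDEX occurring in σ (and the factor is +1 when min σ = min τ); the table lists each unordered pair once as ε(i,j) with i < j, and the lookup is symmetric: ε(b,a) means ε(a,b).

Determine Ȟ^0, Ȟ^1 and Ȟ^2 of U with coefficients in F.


cover nerve:
  A12={q1} A14={q8} A15={q4} A16={q3} A23={q7} A34={q5,q6} A56={q2}
C dims 6,7; δ0: rk 6, SNF 1^5·2
Ȟ^0: (6−6)−0=0 ⇒ 0
Ȟ^1: (7−0)−6=1 plus torsion [2] ⇒ Z ⊕ Z/2
Ȟ^2: (0−0)−0=0 ⇒ 0

Ȟ^0 = 0, Ȟ^1 = Z ⊕ Z/2, Ȟ^2 = 0


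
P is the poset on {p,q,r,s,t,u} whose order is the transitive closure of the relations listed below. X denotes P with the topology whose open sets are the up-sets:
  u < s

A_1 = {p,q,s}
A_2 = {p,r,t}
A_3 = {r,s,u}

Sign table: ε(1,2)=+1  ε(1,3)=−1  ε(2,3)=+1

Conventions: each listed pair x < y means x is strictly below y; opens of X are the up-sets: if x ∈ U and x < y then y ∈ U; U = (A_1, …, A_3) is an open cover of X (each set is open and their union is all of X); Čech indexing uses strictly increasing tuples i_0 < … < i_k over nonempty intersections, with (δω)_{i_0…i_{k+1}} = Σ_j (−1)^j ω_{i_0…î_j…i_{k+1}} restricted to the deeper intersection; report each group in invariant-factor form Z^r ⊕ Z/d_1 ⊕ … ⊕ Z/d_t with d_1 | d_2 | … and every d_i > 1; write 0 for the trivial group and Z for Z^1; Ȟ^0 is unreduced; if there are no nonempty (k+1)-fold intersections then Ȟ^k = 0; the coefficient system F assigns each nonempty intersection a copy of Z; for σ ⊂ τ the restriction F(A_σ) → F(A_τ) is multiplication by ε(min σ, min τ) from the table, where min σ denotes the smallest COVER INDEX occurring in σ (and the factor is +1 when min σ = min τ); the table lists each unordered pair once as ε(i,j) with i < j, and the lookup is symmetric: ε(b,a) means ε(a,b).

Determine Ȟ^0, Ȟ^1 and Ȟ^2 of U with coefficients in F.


nonempty overlaps:
  A12={p} A13={s} A23={r}
C dims 3,3; δ0: rk 3, SNF 1^2·2
degree 0: 3−3−0 = 0 → Ȟ^0 ≅ 0
degree 1: 3−0−3 = 0 plus torsion [2] → Ȟ^1 ≅ Z/2
degree 2: 0−0−0 = 0 → Ȟ^2 ≅ 0

Ȟ^0(U;F) ≅ 0,  Ȟ^1(U;F) ≅ Z/2,  Ȟ^2(U;F) ≅ 0


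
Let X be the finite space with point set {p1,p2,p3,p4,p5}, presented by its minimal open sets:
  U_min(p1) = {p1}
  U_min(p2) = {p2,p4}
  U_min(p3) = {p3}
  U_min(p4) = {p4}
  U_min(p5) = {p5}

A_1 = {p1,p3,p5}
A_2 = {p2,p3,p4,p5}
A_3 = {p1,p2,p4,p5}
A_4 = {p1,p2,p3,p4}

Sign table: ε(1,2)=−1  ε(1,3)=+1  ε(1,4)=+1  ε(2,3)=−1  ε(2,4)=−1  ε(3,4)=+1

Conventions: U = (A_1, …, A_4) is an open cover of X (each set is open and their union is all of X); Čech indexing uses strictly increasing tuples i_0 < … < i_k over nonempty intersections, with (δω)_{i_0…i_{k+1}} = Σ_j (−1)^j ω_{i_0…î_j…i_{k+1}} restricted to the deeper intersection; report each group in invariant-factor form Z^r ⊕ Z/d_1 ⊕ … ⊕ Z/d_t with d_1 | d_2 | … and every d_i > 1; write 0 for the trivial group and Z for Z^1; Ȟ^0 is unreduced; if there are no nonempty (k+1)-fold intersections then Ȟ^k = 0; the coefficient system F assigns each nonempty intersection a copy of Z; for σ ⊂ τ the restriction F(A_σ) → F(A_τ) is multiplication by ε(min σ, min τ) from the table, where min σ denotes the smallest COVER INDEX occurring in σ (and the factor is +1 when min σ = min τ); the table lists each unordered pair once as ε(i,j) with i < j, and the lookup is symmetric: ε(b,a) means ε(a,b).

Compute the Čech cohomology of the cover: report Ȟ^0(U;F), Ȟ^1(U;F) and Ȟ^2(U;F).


Ȟ^0 ≅ Z, Ȟ^1 ≅ 0 and Ȟ^2 ≅ Z

nerve of the cover:
  A12={p3,p5} A13={p1,p5} A14={p1,p3} A23={p2,p4,p5} A24={p2,p3,p4} A34={p1,p2,p4}
  A123={p5} A124={p3} A134={p1} A234={p2,p4}
C dims 4,6,4; δ0: rk 3, SNF 1^3; δ1: rk 3, SNF 1^3
Ȟ^0 = (4 − 3) − 0 = 1, so Ȟ^0 ≅ Z
Ȟ^1 = (6 − 3) − 3 = 0, so Ȟ^1 ≅ 0
Ȟ^2 = (4 − 0) − 3 = 1, so Ȟ^2 ≅ Z


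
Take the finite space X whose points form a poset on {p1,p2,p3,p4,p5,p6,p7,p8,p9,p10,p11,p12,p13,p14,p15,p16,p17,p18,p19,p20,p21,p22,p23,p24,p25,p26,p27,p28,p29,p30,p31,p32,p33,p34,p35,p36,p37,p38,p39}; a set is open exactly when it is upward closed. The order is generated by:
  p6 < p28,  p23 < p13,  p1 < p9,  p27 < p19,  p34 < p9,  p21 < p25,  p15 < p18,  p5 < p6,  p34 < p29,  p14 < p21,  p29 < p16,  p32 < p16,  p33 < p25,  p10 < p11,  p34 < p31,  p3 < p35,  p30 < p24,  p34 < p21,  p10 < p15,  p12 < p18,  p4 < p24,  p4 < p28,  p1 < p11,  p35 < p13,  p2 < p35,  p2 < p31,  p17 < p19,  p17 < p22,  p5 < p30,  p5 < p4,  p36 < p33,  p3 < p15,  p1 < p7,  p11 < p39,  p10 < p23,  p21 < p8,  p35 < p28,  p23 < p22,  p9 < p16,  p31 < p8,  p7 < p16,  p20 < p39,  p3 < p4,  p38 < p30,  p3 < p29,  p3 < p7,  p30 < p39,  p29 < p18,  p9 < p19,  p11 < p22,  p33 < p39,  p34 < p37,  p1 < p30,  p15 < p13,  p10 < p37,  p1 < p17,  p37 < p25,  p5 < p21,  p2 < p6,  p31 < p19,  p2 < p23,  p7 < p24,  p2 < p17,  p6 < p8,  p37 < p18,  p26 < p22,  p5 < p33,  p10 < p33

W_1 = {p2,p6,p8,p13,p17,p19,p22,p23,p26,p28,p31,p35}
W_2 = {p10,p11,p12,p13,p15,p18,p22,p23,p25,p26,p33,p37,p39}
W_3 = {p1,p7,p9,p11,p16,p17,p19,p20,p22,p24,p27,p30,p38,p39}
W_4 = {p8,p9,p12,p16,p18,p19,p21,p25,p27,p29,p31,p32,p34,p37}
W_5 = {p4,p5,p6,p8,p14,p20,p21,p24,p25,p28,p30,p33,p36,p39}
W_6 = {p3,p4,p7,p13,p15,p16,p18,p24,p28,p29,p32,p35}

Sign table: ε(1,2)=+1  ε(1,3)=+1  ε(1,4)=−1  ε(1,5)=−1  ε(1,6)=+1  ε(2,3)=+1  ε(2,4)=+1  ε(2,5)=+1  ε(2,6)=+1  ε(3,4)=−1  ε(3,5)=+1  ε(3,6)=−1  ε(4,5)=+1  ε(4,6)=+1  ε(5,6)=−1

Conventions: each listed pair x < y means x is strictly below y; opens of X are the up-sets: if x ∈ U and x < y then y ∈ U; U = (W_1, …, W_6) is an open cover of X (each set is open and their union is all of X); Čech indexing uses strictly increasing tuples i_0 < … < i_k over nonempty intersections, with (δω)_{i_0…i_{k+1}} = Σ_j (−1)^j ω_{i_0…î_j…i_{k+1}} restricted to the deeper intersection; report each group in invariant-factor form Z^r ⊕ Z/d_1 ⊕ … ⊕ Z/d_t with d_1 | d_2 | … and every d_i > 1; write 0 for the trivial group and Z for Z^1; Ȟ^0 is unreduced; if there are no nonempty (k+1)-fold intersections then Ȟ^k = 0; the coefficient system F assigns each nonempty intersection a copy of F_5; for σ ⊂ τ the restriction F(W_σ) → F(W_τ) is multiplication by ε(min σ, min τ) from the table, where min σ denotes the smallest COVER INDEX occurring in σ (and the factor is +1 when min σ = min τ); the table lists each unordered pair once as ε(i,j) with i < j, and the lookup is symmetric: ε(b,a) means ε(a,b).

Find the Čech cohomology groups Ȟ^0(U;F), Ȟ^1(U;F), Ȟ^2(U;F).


intersection data:
  W12={p13,p22,p23,p26} W13={p17,p19,p22} W14={p8,p19,p31} W15={p6,p8,p28} W16={p13,p28,p35} W23={p11,p22,p39} W24={p12,p18,p25,p37} W25={p25,p33,p39} W26={p13,p15,p18} W34={p9,p16,p19,p27} W35={p20,p24,p30,p39} W36={p7,p16,p24} W45={p8,p21,p25} W46={p16,p18,p29,p32} W56={p4,p24,p28}
  W123={p22} W126={p13} W134={p19} W145={p8} W156={p28} W235={p39} W245={p25} W246={p18} W346={p16} W356={p24}
C dims 6,15,10; δ0: rk_F5 6; δ1: rk_F5 9
Ȟ^0 = (6 − 6) − 0 = 0, so Ȟ^0 ≅ 0
Ȟ^1 = (15 − 9) − 6 = 0, so Ȟ^1 ≅ 0
Ȟ^2 = (10 − 0) − 9 = 1, so Ȟ^2 ≅ Z/5

Ȟ^0 ≅ 0, Ȟ^1 ≅ 0, Ȟ^2 ≅ Z/5


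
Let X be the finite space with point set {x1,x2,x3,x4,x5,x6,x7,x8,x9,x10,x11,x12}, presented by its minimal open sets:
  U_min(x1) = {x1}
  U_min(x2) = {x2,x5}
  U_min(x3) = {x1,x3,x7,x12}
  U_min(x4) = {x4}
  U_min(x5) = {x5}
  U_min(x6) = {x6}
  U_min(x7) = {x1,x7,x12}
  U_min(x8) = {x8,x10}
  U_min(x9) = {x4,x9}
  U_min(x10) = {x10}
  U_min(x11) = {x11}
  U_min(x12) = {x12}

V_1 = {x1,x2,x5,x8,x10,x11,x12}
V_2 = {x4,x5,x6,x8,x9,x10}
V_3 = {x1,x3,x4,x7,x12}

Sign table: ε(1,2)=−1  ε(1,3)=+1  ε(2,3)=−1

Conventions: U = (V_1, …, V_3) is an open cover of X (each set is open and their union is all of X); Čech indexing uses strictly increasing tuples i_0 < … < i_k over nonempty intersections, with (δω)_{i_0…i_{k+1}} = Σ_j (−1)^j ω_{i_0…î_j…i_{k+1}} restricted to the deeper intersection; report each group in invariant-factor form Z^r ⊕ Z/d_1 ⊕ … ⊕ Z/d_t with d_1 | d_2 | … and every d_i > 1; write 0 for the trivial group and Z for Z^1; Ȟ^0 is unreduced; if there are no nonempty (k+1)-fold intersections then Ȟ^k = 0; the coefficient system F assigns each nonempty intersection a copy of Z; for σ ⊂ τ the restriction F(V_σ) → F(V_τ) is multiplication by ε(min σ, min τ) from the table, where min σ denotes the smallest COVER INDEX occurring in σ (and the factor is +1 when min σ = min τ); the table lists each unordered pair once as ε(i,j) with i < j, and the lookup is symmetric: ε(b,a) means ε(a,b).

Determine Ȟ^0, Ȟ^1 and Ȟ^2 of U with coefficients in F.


Ȟ^0 ≅ Z, Ȟ^1 ≅ Z, Ȟ^2 ≅ 0

intersection data:
  V12={x5,x8,x10} V13={x1,x12} V23={x4}
C dims 3,3; δ0: rk 2, SNF 1^2
Ȟ^0 = (3 − 2) − 0 = 1, so Ȟ^0 ≅ Z
Ȟ^1 = (3 − 0) − 2 = 1, so Ȟ^1 ≅ Z
Ȟ^2 = (0 − 0) − 0 = 0, so Ȟ^2 ≅ 0


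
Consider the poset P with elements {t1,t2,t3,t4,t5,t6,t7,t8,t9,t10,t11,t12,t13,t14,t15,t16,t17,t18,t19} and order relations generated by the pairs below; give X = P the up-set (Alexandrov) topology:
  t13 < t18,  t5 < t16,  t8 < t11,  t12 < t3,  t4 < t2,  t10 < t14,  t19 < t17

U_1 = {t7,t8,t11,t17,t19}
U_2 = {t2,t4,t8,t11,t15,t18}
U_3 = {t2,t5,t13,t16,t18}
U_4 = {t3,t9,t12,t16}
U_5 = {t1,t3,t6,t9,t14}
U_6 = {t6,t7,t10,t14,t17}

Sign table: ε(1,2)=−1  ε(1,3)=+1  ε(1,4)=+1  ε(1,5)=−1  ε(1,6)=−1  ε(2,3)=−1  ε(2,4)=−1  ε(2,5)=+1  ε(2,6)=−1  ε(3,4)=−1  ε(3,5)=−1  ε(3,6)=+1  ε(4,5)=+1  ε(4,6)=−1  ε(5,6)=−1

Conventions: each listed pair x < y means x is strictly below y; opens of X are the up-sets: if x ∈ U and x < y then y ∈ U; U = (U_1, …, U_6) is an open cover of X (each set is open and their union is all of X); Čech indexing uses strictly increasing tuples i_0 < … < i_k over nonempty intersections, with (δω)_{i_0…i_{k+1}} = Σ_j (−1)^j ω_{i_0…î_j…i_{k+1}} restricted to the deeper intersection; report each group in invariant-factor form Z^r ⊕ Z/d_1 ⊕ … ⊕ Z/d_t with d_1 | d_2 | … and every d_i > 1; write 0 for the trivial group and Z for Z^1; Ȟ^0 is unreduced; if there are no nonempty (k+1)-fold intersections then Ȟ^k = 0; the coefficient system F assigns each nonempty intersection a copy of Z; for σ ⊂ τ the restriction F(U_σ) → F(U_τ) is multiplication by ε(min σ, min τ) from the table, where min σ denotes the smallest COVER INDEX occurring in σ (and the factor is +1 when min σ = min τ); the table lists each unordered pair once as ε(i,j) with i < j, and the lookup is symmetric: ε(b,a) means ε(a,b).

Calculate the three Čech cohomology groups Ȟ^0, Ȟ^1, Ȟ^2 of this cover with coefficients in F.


nerve of the cover:
  U12={t8,t11} U16={t7,t17} U23={t2,t18} U34={t16} U45={t3,t9} U56={t6,t14}
C dims 6,6; δ0: rk 6, SNF 1^5·2
Ȟ^0 = (6 − 6) − 0 = 0, so Ȟ^0 ≅ 0
Ȟ^1 = (6 − 0) − 6 = 0 plus torsion [2], so Ȟ^1 ≅ Z/2
Ȟ^2 = (0 − 0) − 0 = 0, so Ȟ^2 ≅ 0

Ȟ^0 = 0; Ȟ^1 = Z/2; Ȟ^2 = 0


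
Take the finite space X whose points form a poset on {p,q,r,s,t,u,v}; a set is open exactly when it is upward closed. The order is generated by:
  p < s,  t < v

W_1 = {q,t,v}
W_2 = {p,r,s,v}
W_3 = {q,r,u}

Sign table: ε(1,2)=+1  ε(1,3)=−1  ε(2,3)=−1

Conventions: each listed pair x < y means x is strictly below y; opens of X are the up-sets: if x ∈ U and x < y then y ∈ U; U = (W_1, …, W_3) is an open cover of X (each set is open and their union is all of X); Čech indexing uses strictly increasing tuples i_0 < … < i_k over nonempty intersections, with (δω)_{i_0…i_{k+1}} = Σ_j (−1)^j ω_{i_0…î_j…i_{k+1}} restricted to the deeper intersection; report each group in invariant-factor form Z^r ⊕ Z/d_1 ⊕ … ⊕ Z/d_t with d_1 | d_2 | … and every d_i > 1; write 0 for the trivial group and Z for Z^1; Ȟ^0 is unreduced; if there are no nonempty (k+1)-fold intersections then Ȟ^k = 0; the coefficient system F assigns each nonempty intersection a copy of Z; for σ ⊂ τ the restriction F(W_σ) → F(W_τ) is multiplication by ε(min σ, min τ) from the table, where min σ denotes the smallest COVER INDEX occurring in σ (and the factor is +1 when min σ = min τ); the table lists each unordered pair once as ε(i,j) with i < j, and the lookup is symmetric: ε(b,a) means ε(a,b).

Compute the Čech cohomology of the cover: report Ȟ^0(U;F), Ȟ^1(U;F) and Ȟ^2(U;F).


Ȟ^0(U;F) ≅ Z, Ȟ^1(U;F) ≅ Z, Ȟ^2(U;F) ≅ 0

intersection data:
  W12={v} W13={q} W23={r}
C dims 3,3; δ0: rk 2, SNF 1^2
Ȟ^0 = (3 − 2) − 0 = 1, so Ȟ^0 ≅ Z
Ȟ^1 = (3 − 0) − 2 = 1, so Ȟ^1 ≅ Z
Ȟ^2 = (0 − 0) − 0 = 0, so Ȟ^2 ≅ 0


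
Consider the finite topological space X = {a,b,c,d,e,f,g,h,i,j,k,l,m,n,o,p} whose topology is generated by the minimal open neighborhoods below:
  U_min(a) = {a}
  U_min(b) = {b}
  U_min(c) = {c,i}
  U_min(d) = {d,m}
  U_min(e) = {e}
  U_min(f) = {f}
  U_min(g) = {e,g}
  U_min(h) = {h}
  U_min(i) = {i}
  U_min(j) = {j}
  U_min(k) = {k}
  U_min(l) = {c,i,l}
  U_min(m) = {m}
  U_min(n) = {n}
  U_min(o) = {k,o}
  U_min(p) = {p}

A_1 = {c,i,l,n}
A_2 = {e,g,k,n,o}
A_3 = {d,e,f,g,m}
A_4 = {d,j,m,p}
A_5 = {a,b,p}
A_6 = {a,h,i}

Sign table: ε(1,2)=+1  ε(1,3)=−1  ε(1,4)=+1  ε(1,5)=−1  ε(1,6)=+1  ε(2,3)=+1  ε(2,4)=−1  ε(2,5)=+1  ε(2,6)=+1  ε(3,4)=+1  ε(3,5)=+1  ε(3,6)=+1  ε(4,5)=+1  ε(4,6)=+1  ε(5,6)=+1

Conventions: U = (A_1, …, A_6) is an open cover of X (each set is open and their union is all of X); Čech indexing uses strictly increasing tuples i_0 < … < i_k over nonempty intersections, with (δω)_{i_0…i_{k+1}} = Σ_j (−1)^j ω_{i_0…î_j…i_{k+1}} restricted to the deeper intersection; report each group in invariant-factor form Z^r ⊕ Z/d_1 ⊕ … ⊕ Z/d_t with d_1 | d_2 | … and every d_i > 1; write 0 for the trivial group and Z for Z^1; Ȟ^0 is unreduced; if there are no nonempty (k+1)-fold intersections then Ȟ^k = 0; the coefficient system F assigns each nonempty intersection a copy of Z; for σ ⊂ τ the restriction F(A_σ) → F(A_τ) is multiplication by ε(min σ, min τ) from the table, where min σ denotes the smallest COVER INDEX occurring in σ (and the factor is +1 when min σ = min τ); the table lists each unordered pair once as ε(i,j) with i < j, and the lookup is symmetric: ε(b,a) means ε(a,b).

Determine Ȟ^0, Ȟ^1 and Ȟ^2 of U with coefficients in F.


Ȟ^0 = Z; Ȟ^1 = Z; Ȟ^2 = 0

nonempty overlaps:
  A12={n} A16={i} A23={e,g} A34={d,m} A45={p} A56={a}
C dims 6,6; δ0: rk 5, SNF 1^5
degree 0: 6−5−0 = 1 → Ȟ^0 ≅ Z
degree 1: 6−0−5 = 1 → Ȟ^1 ≅ Z
degree 2: 0−0−0 = 0 → Ȟ^2 ≅ 0


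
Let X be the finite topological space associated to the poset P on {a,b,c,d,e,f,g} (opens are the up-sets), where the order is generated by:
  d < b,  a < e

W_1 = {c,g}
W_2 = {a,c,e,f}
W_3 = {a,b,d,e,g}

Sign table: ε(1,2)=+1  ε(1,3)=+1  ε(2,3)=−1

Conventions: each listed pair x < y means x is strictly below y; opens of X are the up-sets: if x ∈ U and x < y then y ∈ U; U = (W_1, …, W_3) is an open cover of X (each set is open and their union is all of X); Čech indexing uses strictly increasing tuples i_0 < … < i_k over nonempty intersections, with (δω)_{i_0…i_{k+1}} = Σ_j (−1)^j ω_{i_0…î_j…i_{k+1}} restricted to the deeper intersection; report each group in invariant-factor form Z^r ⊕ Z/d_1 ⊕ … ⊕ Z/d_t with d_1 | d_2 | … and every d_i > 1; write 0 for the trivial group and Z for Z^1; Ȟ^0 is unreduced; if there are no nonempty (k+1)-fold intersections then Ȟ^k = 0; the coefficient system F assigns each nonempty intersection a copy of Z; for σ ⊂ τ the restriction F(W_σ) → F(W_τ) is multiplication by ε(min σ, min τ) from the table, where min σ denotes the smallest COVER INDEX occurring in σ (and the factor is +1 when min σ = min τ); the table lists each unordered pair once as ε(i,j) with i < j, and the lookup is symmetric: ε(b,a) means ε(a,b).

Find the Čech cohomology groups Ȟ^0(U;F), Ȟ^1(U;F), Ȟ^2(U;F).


intersection data:
  W12={c} W13={g} W23={a,e}
C dims 3,3; δ0: rk 3, SNF 1^2·2
Ȟ^0 = (3 − 3) − 0 = 0, so Ȟ^0 ≅ 0
Ȟ^1 = (3 − 0) − 3 = 0 plus torsion [2], so Ȟ^1 ≅ Z/2
Ȟ^2 = (0 − 0) − 0 = 0, so Ȟ^2 ≅ 0

Ȟ^0(U;F) ≅ 0,  Ȟ^1(U;F) ≅ Z/2,  Ȟ^2(U;F) ≅ 0


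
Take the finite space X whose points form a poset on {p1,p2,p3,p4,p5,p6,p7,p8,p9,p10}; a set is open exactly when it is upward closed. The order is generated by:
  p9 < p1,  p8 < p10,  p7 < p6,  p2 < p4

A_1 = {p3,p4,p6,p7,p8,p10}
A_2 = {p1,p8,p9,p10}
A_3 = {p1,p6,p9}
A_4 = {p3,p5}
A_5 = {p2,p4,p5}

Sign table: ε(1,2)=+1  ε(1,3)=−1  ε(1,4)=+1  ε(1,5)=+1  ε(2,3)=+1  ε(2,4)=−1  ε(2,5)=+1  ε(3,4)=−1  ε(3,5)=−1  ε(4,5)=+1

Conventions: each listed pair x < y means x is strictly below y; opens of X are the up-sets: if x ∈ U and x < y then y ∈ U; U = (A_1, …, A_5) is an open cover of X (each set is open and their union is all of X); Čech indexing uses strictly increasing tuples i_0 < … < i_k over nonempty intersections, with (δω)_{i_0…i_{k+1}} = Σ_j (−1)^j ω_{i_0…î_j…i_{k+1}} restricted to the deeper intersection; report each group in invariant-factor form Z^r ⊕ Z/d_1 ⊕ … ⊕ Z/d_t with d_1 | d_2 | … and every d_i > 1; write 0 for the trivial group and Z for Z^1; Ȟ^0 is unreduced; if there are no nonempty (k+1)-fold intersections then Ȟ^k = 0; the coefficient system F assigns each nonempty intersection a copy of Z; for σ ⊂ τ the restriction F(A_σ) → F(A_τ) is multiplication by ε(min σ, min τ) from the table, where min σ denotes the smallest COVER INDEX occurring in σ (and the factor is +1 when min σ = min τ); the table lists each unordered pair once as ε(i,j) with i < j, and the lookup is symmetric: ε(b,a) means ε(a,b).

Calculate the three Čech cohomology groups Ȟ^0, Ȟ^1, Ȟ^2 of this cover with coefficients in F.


Ȟ^0(U;F) ≅ 0; Ȟ^1(U;F) ≅ Z ⊕ Z/2; Ȟ^2(U;F) ≅ 0

intersection data:
  A12={p8,p10} A13={p6} A14={p3} A15={p4} A23={p1,p9} A45={p5}
C dims 5,6; δ0: rk 5, SNF 1^4·2
Ȟ^0 = (5 − 5) − 0 = 0, so Ȟ^0 ≅ 0
Ȟ^1 = (6 − 0) − 5 = 1 plus torsion [2], so Ȟ^1 ≅ Z ⊕ Z/2
Ȟ^2 = (0 − 0) − 0 = 0, so Ȟ^2 ≅ 0
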